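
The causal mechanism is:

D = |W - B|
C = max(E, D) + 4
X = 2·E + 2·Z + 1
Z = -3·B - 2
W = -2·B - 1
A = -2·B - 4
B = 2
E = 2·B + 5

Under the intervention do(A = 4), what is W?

Under do(A=4), the mechanism A = -2·B - 4 is discarded; A is fixed at 4.
W is not downstream of the intervention, so its value is determined by the original equations.
W = -2·B - 1  [with B=2]  = -5

-5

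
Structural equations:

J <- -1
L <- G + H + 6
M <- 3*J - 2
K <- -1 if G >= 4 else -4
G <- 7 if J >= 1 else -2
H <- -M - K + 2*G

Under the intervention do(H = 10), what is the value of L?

14

The intervention breaks the incoming arrows to H: H <- -M - K + 2*G no longer applies, and H = 10.
G = 7 if J >= 1 else -2  [with J=-1]  = -2
L = G + H + 6  [with G=-2, H=10]  = 14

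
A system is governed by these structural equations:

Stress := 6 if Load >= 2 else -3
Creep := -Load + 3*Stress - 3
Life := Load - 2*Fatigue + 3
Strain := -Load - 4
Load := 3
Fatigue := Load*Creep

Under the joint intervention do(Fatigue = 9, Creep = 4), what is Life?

-12

Setting Fatigue = 9, Creep = 4 by intervention discards those variables' equations.
Life = Load - 2*Fatigue + 3  [with Load=3, Fatigue=9]  = -12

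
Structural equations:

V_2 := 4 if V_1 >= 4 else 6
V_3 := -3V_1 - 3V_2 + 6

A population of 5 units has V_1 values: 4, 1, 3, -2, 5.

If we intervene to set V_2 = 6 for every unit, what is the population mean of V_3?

The intervention sets V_2=6 in all 5 units regardless of V_1. Recomputing V_3 per unit gives -24, -15, -21, -6, -27; average -18.6.

-18.6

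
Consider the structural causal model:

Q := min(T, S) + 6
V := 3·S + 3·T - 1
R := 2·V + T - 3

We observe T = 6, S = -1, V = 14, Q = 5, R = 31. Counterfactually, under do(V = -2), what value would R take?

-1

do(V=-2) replaces the equation V := 3·S + 3·T - 1 with the constant V = -2.
R = 2·V + T - 3  [with V=-2, T=6]  = -1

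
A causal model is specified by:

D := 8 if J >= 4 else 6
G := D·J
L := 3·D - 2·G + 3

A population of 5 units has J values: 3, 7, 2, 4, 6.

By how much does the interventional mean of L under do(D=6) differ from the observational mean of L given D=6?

do(D=6) breaks D's dependence on J. With D=6 fixed, L across the units is -15, -63, -3, -27, -51, mean -31.8.
Observing D=6 restricts to units where D's equation naturally yields 6: J ∈ {3, 2}. In that subpopulation L = -15, -3, mean -9.
Difference = -31.8 − (-9) = -22.8.

-22.8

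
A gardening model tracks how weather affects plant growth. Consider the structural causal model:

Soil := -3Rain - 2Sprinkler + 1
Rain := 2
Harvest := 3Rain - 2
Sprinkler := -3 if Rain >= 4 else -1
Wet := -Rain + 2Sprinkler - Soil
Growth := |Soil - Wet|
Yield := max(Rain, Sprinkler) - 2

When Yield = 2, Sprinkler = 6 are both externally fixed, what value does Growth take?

The joint intervention fixes Yield = 2, Sprinkler = 6, removing each variable's own equation.
Soil = -3Rain - 2Sprinkler + 1  [with Rain=2, Sprinkler=6]  = -17
Wet = -Rain + 2Sprinkler - Soil  [with Rain=2, Sprinkler=6, Soil=-17]  = 27
Growth = |Soil - Wet|  [with Soil=-17, Wet=27]  = 44

44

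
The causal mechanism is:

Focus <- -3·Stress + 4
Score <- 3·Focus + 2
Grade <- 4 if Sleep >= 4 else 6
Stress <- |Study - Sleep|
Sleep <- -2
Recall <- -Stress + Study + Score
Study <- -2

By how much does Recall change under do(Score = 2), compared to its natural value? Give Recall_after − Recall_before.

-12

The intervention breaks the incoming arrows to Score: Score <- 3·Focus + 2 no longer applies, and Score = 2.
Stress = |Study - Sleep|  [with Study=-2, Sleep=-2]  = 0
Recall = -Stress + Study + Score  [with Stress=0, Study=-2, Score=2]  = 0
Without intervention: Stress = |Study - Sleep|  [with Study=-2, Sleep=-2]  = 0; Focus = -3·Stress + 4  [with Stress=0]  = 4; Score = 3·Focus + 2  [with Focus=4]  = 14; Recall = -Stress + Study + Score  [with Stress=0, Study=-2, Score=14]  = 12.
Change = 0 − 12 = -12.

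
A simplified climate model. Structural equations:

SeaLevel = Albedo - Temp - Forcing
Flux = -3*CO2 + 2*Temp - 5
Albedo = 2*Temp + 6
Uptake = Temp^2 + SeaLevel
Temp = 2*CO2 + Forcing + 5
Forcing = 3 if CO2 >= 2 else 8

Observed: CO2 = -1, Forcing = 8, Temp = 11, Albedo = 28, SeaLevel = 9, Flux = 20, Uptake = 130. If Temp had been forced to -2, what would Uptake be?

0

The intervention breaks the incoming arrows to Temp: Temp = 2*CO2 + Forcing + 5 no longer applies, and Temp = -2.
Forcing = 3 if CO2 >= 2 else 8  [with CO2=-1]  = 8
Albedo = 2*Temp + 6  [with Temp=-2]  = 2
SeaLevel = Albedo - Temp - Forcing  [with Albedo=2, Temp=-2, Forcing=8]  = -4
Uptake = Temp^2 + SeaLevel  [with Temp=-2, SeaLevel=-4]  = 0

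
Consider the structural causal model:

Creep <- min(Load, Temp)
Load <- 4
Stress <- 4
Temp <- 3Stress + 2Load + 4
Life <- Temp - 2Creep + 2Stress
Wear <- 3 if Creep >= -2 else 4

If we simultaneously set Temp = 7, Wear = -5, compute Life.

Setting Temp = 7, Wear = -5 by intervention discards those variables' equations.
Creep = min(Load, Temp)  [with Load=4, Temp=7]  = 4
Life = Temp - 2Creep + 2Stress  [with Temp=7, Creep=4, Stress=4]  = 7

7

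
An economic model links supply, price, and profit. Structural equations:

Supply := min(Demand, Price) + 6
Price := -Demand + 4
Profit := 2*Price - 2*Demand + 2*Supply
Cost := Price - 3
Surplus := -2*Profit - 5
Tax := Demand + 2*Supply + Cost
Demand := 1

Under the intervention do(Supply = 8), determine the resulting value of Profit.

20

The intervention breaks the incoming arrows to Supply: Supply := min(Demand, Price) + 6 no longer applies, and Supply = 8.
Price = -Demand + 4  [with Demand=1]  = 3
Profit = 2*Price - 2*Demand + 2*Supply  [with Price=3, Demand=1, Supply=8]  = 20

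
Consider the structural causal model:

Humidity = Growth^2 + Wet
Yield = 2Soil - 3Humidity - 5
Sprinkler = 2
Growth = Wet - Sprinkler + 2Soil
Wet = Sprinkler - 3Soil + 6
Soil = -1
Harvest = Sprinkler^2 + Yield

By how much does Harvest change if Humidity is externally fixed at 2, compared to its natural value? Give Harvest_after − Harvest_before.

Under do(Humidity=2), the mechanism Humidity = Growth^2 + Wet is discarded; Humidity is fixed at 2.
Yield = 2Soil - 3Humidity - 5  [with Soil=-1, Humidity=2]  = -13
Harvest = Sprinkler^2 + Yield  [with Sprinkler=2, Yield=-13]  = -9
Without intervention: Wet = Sprinkler - 3Soil + 6  [with Sprinkler=2, Soil=-1]  = 11; Growth = Wet - Sprinkler + 2Soil  [with Wet=11, Sprinkler=2, Soil=-1]  = 7; Humidity = Growth^2 + Wet  [with Growth=7, Wet=11]  = 60; Yield = 2Soil - 3Humidity - 5  [with Soil=-1, Humidity=60]  = -187; Harvest = Sprinkler^2 + Yield  [with Sprinkler=2, Yield=-187]  = -183.
Change = -9 − (-183) = 174.

174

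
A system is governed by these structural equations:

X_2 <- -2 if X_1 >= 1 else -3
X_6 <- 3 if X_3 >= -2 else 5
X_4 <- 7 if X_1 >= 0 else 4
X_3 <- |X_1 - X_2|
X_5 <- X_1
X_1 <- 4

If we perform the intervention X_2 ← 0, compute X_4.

Under do(X_2=0), the mechanism X_2 <- -2 if X_1 >= 1 else -3 is discarded; X_2 is fixed at 0.
Since X_4 is not a descendant of the intervened variable, it is unaffected.
X_4 = 7 if X_1 >= 0 else 4  [with X_1=4]  = 7

7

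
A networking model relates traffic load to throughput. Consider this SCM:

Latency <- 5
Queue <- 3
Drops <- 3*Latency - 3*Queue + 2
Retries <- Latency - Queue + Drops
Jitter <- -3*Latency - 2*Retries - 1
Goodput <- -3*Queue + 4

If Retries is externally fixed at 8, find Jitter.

-32

Intervening sets Retries = 8 and removes its equation (Retries <- Latency - Queue + Drops).
Jitter = -3*Latency - 2*Retries - 1  [with Latency=5, Retries=8]  = -32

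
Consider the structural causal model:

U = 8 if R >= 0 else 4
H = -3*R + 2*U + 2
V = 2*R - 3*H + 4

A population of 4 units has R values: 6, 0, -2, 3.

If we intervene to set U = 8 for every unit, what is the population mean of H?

Every unit gets U=8 under the intervention. H values become 0, 18, 24, 9; E[H|do(U=8)] = 12.75.

12.75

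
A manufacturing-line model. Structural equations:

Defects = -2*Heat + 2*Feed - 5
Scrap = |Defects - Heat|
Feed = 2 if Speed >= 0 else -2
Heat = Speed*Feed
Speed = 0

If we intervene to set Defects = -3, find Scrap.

3

Intervening sets Defects = -3 and removes its equation (Defects = -2*Heat + 2*Feed - 5).
Feed = 2 if Speed >= 0 else -2  [with Speed=0]  = 2
Heat = Speed*Feed  [with Speed=0, Feed=2]  = 0
Scrap = |Defects - Heat|  [with Defects=-3, Heat=0]  = 3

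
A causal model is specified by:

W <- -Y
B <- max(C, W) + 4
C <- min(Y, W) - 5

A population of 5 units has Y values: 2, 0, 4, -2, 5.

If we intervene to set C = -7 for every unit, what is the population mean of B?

2.2

Under do(C=-7), C's equation is replaced by C=-7 for every unit. Per-unit B: 2, 4, 0, 6, -1. Mean = 2.2.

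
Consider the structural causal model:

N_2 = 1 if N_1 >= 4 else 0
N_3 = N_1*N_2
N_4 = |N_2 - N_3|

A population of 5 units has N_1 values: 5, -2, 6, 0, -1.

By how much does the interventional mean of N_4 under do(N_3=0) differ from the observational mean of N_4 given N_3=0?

Every unit gets N_3=0 under the intervention. N_4 values become 1, 0, 1, 0, 0; E[N_4|do(N_3=0)] = 0.4.
E[N_4|N_3=0] averages over only the 3 units with N_3=0 (N_1 = -2, 0, -1): N_4 = 0, 0, 0, mean 0.
Difference = 0.4 − 0 = 0.4.

0.4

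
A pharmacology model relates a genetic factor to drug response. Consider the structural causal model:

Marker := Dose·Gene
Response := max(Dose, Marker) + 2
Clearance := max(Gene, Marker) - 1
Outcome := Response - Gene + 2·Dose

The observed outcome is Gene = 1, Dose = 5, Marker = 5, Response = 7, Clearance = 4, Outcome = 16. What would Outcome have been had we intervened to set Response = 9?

18

Under do(Response=9), the mechanism Response := max(Dose, Marker) + 2 is discarded; Response is fixed at 9.
Outcome = Response - Gene + 2·Dose  [with Response=9, Gene=1, Dose=5]  = 18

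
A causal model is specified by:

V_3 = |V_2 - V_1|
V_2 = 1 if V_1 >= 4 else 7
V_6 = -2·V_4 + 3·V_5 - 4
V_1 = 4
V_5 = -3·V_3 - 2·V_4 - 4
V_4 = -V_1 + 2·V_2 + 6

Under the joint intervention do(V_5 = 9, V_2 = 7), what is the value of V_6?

-9

The joint intervention fixes V_5 = 9, V_2 = 7, removing each variable's own equation.
V_4 = -V_1 + 2·V_2 + 6  [with V_1=4, V_2=7]  = 16
V_6 = -2·V_4 + 3·V_5 - 4  [with V_4=16, V_5=9]  = -9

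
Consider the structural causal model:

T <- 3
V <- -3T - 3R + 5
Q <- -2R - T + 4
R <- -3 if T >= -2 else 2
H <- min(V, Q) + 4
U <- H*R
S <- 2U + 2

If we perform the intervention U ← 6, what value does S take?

Intervening sets U = 6 and removes its equation (U <- H*R).
S = 2U + 2  [with U=6]  = 14

14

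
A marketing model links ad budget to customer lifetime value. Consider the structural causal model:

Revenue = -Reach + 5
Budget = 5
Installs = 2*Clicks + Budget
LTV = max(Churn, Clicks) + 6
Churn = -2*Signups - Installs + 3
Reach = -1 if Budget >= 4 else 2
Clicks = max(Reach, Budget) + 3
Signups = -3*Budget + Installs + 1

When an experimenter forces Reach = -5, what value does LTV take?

14

do(Reach=-5) replaces the equation Reach = -1 if Budget >= 4 else 2 with the constant Reach = -5.
Clicks = max(Reach, Budget) + 3  [with Reach=-5, Budget=5]  = 8
Installs = 2*Clicks + Budget  [with Clicks=8, Budget=5]  = 21
Signups = -3*Budget + Installs + 1  [with Budget=5, Installs=21]  = 7
Churn = -2*Signups - Installs + 3  [with Signups=7, Installs=21]  = -32
LTV = max(Churn, Clicks) + 6  [with Churn=-32, Clicks=8]  = 14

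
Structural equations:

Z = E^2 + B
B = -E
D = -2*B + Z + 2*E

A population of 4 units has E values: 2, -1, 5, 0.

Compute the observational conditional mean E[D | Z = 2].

E[D|Z=2] averages over only the 2 units with Z=2 (E = 2, -1): D = 10, -2, mean 4.

4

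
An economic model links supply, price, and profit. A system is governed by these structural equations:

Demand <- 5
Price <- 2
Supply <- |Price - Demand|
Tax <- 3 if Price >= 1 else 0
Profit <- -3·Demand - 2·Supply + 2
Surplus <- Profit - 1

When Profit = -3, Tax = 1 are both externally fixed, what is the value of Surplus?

-4

Setting Profit = -3, Tax = 1 by intervention discards those variables' equations.
Surplus = Profit - 1  [with Profit=-3]  = -4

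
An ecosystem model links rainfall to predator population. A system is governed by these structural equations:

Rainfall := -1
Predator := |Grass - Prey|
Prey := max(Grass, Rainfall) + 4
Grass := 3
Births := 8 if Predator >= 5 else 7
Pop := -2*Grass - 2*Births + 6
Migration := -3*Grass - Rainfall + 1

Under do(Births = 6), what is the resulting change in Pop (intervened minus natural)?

2

Under do(Births=6), the mechanism Births := 8 if Predator >= 5 else 7 is discarded; Births is fixed at 6.
Pop = -2*Grass - 2*Births + 6  [with Grass=3, Births=6]  = -12
Without intervention: Prey = max(Grass, Rainfall) + 4  [with Grass=3, Rainfall=-1]  = 7; Predator = |Grass - Prey|  [with Grass=3, Prey=7]  = 4; Births = 8 if Predator >= 5 else 7  [with Predator=4]  = 7; Pop = -2*Grass - 2*Births + 6  [with Grass=3, Births=7]  = -14.
Change = -12 − (-14) = 2.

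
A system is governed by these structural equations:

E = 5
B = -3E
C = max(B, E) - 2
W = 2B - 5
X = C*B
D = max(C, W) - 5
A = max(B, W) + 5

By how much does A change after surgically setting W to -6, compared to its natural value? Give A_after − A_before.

The intervention breaks the incoming arrows to W: W = 2B - 5 no longer applies, and W = -6.
B = -3E  [with E=5]  = -15
A = max(B, W) + 5  [with B=-15, W=-6]  = -1
Without intervention: B = -3E  [with E=5]  = -15; W = 2B - 5  [with B=-15]  = -35; A = max(B, W) + 5  [with B=-15, W=-35]  = -10.
Change = -1 − (-10) = 9.

9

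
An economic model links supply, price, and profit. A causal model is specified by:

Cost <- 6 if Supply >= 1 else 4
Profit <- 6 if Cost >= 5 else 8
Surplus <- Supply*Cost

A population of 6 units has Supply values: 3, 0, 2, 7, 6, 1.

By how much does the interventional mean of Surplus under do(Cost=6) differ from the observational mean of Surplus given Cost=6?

-3.8

The intervention sets Cost=6 in all 6 units regardless of Supply. Recomputing Surplus per unit gives 18, 0, 12, 42, 36, 6; average 19.
E[Surplus|Cost=6] averages over only the 5 units with Cost=6 (Supply = 3, 2, 7, 6, 1): Surplus = 18, 12, 42, 36, 6, mean 22.8.
Difference = 19 − 22.8 = -3.8.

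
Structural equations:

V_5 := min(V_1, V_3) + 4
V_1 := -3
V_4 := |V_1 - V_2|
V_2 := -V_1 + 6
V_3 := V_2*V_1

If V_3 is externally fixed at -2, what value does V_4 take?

12

The intervention breaks the incoming arrows to V_3: V_3 := V_2*V_1 no longer applies, and V_3 = -2.
V_4 is not downstream of the intervention, so its value is determined by the original equations.
V_2 = -V_1 + 6  [with V_1=-3]  = 9
V_4 = |V_1 - V_2|  [with V_1=-3, V_2=9]  = 12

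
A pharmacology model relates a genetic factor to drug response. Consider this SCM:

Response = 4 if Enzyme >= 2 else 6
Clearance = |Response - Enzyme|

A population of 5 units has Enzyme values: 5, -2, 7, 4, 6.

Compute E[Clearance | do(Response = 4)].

2.4

Every unit gets Response=4 under the intervention. Clearance values become 1, 6, 3, 0, 2; E[Clearance|do(Response=4)] = 2.4.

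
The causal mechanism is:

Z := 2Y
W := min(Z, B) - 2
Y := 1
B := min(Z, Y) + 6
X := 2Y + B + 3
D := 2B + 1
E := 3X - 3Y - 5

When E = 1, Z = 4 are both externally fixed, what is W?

Under do(E = 1, Z = 4), each intervened variable's structural equation is replaced by its fixed value.
B = min(Z, Y) + 6  [with Z=4, Y=1]  = 7
W = min(Z, B) - 2  [with Z=4, B=7]  = 2

2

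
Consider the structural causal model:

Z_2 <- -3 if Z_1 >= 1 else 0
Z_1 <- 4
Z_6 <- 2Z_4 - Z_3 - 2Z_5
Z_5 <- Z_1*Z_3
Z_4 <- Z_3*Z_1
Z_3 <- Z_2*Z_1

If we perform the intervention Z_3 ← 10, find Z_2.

-3

Under do(Z_3=10), the mechanism Z_3 <- Z_2*Z_1 is discarded; Z_3 is fixed at 10.
Since Z_2 is not a descendant of the intervened variable, it is unaffected.
Z_2 = -3 if Z_1 >= 1 else 0  [with Z_1=4]  = -3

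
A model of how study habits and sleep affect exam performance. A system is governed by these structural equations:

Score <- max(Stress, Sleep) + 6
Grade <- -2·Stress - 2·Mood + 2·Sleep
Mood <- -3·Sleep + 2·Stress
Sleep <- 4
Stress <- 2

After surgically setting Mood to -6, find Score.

Under do(Mood=-6), the mechanism Mood <- -3·Sleep + 2·Stress is discarded; Mood is fixed at -6.
Since Score is not a descendant of the intervened variable, it is unaffected.
Score = max(Stress, Sleep) + 6  [with Stress=2, Sleep=4]  = 10

10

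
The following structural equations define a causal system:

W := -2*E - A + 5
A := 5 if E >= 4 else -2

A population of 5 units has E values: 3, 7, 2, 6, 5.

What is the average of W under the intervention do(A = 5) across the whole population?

-9.2

Under do(A=5), A's equation is replaced by A=5 for every unit. Per-unit W: -6, -14, -4, -12, -10. Mean = -9.2.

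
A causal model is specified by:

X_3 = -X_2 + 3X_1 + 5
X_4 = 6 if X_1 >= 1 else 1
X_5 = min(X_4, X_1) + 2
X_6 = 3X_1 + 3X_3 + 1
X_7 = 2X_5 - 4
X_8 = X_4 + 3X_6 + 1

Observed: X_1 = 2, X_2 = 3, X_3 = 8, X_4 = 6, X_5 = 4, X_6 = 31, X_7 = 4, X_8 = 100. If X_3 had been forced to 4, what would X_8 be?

The intervention breaks the incoming arrows to X_3: X_3 = -X_2 + 3X_1 + 5 no longer applies, and X_3 = 4.
X_4 = 6 if X_1 >= 1 else 1  [with X_1=2]  = 6
X_6 = 3X_1 + 3X_3 + 1  [with X_1=2, X_3=4]  = 19
X_8 = X_4 + 3X_6 + 1  [with X_4=6, X_6=19]  = 64

64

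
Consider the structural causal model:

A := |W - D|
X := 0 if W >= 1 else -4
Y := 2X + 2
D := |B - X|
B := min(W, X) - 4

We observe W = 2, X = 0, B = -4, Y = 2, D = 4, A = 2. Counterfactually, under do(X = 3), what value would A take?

3

Under do(X=3), the mechanism X := 0 if W >= 1 else -4 is discarded; X is fixed at 3.
B = min(W, X) - 4  [with W=2, X=3]  = -2
D = |B - X|  [with B=-2, X=3]  = 5
A = |W - D|  [with W=2, D=5]  = 3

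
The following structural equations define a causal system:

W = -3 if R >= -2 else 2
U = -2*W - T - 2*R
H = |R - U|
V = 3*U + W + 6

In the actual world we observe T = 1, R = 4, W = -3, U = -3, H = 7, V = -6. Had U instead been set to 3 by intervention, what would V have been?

Under do(U=3), the mechanism U = -2*W - T - 2*R is discarded; U is fixed at 3.
W = -3 if R >= -2 else 2  [with R=4]  = -3
V = 3*U + W + 6  [with U=3, W=-3]  = 12

12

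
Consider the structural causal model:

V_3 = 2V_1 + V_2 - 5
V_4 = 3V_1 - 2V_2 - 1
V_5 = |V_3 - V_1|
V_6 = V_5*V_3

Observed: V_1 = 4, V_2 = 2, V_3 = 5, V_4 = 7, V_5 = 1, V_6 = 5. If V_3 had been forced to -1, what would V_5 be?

5

do(V_3=-1) replaces the equation V_3 = 2V_1 + V_2 - 5 with the constant V_3 = -1.
V_5 = |V_3 - V_1|  [with V_3=-1, V_1=4]  = 5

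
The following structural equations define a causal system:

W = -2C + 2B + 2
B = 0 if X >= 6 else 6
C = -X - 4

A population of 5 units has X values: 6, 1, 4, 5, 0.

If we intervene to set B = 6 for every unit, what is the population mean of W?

Every unit gets B=6 under the intervention. W values become 34, 24, 30, 32, 22; E[W|do(B=6)] = 28.4.

28.4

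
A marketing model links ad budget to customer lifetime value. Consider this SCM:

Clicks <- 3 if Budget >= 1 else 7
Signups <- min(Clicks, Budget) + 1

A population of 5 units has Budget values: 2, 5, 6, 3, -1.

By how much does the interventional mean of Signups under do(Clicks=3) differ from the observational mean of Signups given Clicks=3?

Every unit gets Clicks=3 under the intervention. Signups values become 3, 4, 4, 4, 0; E[Signups|do(Clicks=3)] = 3.
Observing Clicks=3 restricts to units where Clicks's equation naturally yields 3: Budget ∈ {2, 5, 6, 3}. In that subpopulation Signups = 3, 4, 4, 4, mean 3.75.
Difference = 3 − 3.75 = -0.75.

-0.75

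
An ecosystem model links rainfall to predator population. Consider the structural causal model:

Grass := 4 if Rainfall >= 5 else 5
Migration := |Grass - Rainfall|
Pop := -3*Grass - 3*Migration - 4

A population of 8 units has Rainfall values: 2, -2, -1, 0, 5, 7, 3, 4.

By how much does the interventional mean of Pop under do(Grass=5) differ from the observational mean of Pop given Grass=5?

2.25

Every unit gets Grass=5 under the intervention. Pop values become -28, -40, -37, -34, -19, -25, -25, -22; E[Pop|do(Grass=5)] = -28.75.
Conditioning on Grass=5 selects the 6 unit(s) with Rainfall ∈ {2, -2, -1, 0, 3, 4}. Their Pop values: -28, -40, -37, -34, -25, -22. Mean = -31.
Difference = -28.75 − (-31) = 2.25.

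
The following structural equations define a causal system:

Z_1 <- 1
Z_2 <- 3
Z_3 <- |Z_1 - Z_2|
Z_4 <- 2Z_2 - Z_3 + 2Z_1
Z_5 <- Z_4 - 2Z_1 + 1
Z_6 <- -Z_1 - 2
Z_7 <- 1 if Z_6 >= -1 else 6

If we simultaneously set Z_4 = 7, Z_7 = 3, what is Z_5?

6

Setting Z_4 = 7, Z_7 = 3 by intervention discards those variables' equations.
Z_5 = Z_4 - 2Z_1 + 1  [with Z_4=7, Z_1=1]  = 6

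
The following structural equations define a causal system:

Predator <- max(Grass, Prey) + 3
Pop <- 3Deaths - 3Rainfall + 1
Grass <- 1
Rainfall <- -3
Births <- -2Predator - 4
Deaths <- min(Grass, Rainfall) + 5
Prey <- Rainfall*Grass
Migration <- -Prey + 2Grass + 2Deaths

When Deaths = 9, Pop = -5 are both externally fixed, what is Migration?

23

Under do(Deaths = 9, Pop = -5), each intervened variable's structural equation is replaced by its fixed value.
Prey = Rainfall*Grass  [with Rainfall=-3, Grass=1]  = -3
Migration = -Prey + 2Grass + 2Deaths  [with Prey=-3, Grass=1, Deaths=9]  = 23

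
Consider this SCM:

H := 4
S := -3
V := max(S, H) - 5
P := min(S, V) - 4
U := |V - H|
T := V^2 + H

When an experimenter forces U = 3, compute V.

Under do(U=3), the mechanism U := |V - H| is discarded; U is fixed at 3.
Since V is not a descendant of the intervened variable, it is unaffected.
V = max(S, H) - 5  [with S=-3, H=4]  = -1

-1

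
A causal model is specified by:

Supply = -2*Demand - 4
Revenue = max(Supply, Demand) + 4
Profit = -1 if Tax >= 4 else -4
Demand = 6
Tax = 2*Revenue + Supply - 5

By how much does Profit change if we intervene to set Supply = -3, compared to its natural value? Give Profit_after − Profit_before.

do(Supply=-3) replaces the equation Supply = -2*Demand - 4 with the constant Supply = -3.
Revenue = max(Supply, Demand) + 4  [with Supply=-3, Demand=6]  = 10
Tax = 2*Revenue + Supply - 5  [with Revenue=10, Supply=-3]  = 12
Profit = -1 if Tax >= 4 else -4  [with Tax=12]  = -1
Without intervention: Supply = -2*Demand - 4  [with Demand=6]  = -16; Revenue = max(Supply, Demand) + 4  [with Supply=-16, Demand=6]  = 10; Tax = 2*Revenue + Supply - 5  [with Revenue=10, Supply=-16]  = -1; Profit = -1 if Tax >= 4 else -4  [with Tax=-1]  = -4.
Change = -1 − (-4) = 3.

3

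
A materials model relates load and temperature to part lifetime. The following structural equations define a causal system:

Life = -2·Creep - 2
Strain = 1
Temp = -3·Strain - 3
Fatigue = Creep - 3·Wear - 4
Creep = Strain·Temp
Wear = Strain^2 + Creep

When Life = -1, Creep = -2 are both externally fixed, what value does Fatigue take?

-3

Under do(Life = -1, Creep = -2), each intervened variable's structural equation is replaced by its fixed value.
Wear = Strain^2 + Creep  [with Strain=1, Creep=-2]  = -1
Fatigue = Creep - 3·Wear - 4  [with Creep=-2, Wear=-1]  = -3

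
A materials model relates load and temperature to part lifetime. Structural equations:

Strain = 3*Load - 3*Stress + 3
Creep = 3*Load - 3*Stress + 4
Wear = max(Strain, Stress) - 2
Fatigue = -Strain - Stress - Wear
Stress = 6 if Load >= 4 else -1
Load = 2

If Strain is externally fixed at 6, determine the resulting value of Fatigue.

The intervention breaks the incoming arrows to Strain: Strain = 3*Load - 3*Stress + 3 no longer applies, and Strain = 6.
Stress = 6 if Load >= 4 else -1  [with Load=2]  = -1
Wear = max(Strain, Stress) - 2  [with Strain=6, Stress=-1]  = 4
Fatigue = -Strain - Stress - Wear  [with Strain=6, Stress=-1, Wear=4]  = -9

-9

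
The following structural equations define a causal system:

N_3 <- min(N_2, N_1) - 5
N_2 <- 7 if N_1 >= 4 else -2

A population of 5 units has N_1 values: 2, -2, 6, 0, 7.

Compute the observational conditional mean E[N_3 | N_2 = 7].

1.5

Conditioning on N_2=7 selects the 2 unit(s) with N_1 ∈ {6, 7}. Their N_3 values: 1, 2. Mean = 1.5.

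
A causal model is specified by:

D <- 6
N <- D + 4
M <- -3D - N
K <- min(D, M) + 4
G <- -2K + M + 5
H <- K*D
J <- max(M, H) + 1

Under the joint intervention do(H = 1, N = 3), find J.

2

Setting H = 1, N = 3 by intervention discards those variables' equations.
M = -3D - N  [with D=6, N=3]  = -21
J = max(M, H) + 1  [with M=-21, H=1]  = 2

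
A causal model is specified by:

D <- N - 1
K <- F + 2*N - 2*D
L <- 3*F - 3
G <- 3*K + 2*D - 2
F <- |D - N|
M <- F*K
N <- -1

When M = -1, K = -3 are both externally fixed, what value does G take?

Under do(M = -1, K = -3), each intervened variable's structural equation is replaced by its fixed value.
D = N - 1  [with N=-1]  = -2
G = 3*K + 2*D - 2  [with K=-3, D=-2]  = -15

-15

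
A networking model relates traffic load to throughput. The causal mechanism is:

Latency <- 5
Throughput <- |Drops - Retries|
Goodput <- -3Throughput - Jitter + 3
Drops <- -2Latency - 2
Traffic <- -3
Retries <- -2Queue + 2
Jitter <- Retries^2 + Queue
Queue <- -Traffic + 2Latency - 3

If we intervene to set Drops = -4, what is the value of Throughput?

The intervention breaks the incoming arrows to Drops: Drops <- -2Latency - 2 no longer applies, and Drops = -4.
Queue = -Traffic + 2Latency - 3  [with Traffic=-3, Latency=5]  = 10
Retries = -2Queue + 2  [with Queue=10]  = -18
Throughput = |Drops - Retries|  [with Drops=-4, Retries=-18]  = 14

14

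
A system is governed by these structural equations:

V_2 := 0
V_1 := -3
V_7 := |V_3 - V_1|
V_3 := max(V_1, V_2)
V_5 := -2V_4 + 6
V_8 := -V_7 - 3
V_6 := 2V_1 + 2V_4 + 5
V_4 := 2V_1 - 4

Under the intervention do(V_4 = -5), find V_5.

16

Intervening sets V_4 = -5 and removes its equation (V_4 := 2V_1 - 4).
V_5 = -2V_4 + 6  [with V_4=-5]  = 16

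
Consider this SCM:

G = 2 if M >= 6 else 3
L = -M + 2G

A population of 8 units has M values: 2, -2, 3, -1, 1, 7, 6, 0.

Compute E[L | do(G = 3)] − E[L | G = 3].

do(G=3) breaks G's dependence on M. With G=3 fixed, L across the units is 4, 8, 3, 7, 5, -1, 0, 6, mean 4.
Conditioning on G=3 selects the 6 unit(s) with M ∈ {2, -2, 3, -1, 1, 0}. Their L values: 4, 8, 3, 7, 5, 6. Mean = 5.5.
Difference = 4 − 5.5 = -1.5.

-1.5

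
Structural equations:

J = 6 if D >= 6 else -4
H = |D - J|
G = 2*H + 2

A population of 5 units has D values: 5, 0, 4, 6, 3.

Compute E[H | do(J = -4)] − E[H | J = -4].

Under do(J=-4), J's equation is replaced by J=-4 for every unit. Per-unit H: 9, 4, 8, 10, 7. Mean = 7.6.
E[H|J=-4] averages over only the 4 units with J=-4 (D = 5, 0, 4, 3): H = 9, 4, 8, 7, mean 7.
Difference = 7.6 − 7 = 0.6.

0.6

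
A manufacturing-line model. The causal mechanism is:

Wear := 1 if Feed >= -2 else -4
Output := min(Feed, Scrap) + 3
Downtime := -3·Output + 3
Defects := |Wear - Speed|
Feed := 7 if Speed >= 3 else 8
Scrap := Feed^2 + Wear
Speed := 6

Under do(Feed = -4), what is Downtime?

Under do(Feed=-4), the mechanism Feed := 7 if Speed >= 3 else 8 is discarded; Feed is fixed at -4.
Wear = 1 if Feed >= -2 else -4  [with Feed=-4]  = -4
Scrap = Feed^2 + Wear  [with Feed=-4, Wear=-4]  = 12
Output = min(Feed, Scrap) + 3  [with Feed=-4, Scrap=12]  = -1
Downtime = -3·Output + 3  [with Output=-1]  = 6

6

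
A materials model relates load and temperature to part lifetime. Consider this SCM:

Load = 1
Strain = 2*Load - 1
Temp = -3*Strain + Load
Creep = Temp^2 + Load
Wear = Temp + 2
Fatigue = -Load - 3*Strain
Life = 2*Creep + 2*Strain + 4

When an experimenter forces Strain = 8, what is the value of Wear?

-21

do(Strain=8) replaces the equation Strain = 2*Load - 1 with the constant Strain = 8.
Temp = -3*Strain + Load  [with Strain=8, Load=1]  = -23
Wear = Temp + 2  [with Temp=-23]  = -21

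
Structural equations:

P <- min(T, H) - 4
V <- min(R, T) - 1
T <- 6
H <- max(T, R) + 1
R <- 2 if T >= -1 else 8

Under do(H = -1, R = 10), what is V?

Setting H = -1, R = 10 by intervention discards those variables' equations.
V = min(R, T) - 1  [with R=10, T=6]  = 5

5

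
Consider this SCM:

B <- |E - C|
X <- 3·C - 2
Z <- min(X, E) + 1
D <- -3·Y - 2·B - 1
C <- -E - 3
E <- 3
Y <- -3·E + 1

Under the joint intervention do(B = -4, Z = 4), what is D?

Under do(B = -4, Z = 4), each intervened variable's structural equation is replaced by its fixed value.
Y = -3·E + 1  [with E=3]  = -8
D = -3·Y - 2·B - 1  [with Y=-8, B=-4]  = 31

31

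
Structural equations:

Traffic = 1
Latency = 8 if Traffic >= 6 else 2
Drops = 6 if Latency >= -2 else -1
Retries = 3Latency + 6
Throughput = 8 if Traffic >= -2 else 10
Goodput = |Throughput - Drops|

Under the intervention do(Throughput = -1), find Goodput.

The intervention breaks the incoming arrows to Throughput: Throughput = 8 if Traffic >= -2 else 10 no longer applies, and Throughput = -1.
Latency = 8 if Traffic >= 6 else 2  [with Traffic=1]  = 2
Drops = 6 if Latency >= -2 else -1  [with Latency=2]  = 6
Goodput = |Throughput - Drops|  [with Throughput=-1, Drops=6]  = 7

7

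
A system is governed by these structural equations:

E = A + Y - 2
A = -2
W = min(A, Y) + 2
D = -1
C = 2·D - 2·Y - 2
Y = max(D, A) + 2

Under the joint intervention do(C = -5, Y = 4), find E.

Under do(C = -5, Y = 4), each intervened variable's structural equation is replaced by its fixed value.
E = A + Y - 2  [with A=-2, Y=4]  = 0

0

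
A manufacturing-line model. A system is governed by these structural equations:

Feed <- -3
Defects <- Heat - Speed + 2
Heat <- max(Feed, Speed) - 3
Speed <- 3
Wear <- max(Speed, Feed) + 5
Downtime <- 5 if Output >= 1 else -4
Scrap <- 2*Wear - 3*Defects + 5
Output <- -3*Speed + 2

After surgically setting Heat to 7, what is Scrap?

3

The intervention breaks the incoming arrows to Heat: Heat <- max(Feed, Speed) - 3 no longer applies, and Heat = 7.
Wear = max(Speed, Feed) + 5  [with Speed=3, Feed=-3]  = 8
Defects = Heat - Speed + 2  [with Heat=7, Speed=3]  = 6
Scrap = 2*Wear - 3*Defects + 5  [with Wear=8, Defects=6]  = 3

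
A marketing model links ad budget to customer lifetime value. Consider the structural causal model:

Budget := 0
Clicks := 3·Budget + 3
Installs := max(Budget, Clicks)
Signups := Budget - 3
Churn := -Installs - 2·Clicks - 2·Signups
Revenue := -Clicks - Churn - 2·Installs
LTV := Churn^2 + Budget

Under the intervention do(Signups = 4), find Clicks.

The intervention breaks the incoming arrows to Signups: Signups := Budget - 3 no longer applies, and Signups = 4.
Since Clicks is not a descendant of the intervened variable, it is unaffected.
Clicks = 3·Budget + 3  [with Budget=0]  = 3

3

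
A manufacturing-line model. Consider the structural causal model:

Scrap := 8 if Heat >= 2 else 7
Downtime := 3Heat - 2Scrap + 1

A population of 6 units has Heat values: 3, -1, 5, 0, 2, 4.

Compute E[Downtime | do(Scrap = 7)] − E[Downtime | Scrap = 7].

The intervention sets Scrap=7 in all 6 units regardless of Heat. Recomputing Downtime per unit gives -4, -16, 2, -13, -7, -1; average -6.5.
E[Downtime|Scrap=7] averages over only the 2 units with Scrap=7 (Heat = -1, 0): Downtime = -16, -13, mean -14.5.
Difference = -6.5 − (-14.5) = 8.

8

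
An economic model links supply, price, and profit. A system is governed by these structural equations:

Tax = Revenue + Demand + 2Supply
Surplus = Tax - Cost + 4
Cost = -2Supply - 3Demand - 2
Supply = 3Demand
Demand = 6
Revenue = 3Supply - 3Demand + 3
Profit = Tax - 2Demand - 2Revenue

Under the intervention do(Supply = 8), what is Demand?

6

Under do(Supply=8), the mechanism Supply = 3Demand is discarded; Supply is fixed at 8.
Demand is not downstream of the intervention, so its value is determined by the original equations.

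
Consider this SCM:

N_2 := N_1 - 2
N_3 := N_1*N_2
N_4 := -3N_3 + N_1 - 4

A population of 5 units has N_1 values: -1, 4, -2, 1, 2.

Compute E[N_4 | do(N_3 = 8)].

-27.2

Under do(N_3=8), N_3's equation is replaced by N_3=8 for every unit. Per-unit N_4: -29, -24, -30, -27, -26. Mean = -27.2.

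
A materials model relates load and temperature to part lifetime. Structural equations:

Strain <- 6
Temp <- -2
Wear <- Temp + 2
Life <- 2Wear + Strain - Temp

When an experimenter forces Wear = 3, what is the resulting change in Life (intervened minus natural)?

The intervention breaks the incoming arrows to Wear: Wear <- Temp + 2 no longer applies, and Wear = 3.
Life = 2Wear + Strain - Temp  [with Wear=3, Strain=6, Temp=-2]  = 14
Without intervention: Wear = Temp + 2  [with Temp=-2]  = 0; Life = 2Wear + Strain - Temp  [with Wear=0, Strain=6, Temp=-2]  = 8.
Change = 14 − 8 = 6.

6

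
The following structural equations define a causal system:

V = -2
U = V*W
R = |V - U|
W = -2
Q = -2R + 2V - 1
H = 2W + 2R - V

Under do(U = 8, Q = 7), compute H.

Setting U = 8, Q = 7 by intervention discards those variables' equations.
R = |V - U|  [with V=-2, U=8]  = 10
H = 2W + 2R - V  [with W=-2, R=10, V=-2]  = 18

18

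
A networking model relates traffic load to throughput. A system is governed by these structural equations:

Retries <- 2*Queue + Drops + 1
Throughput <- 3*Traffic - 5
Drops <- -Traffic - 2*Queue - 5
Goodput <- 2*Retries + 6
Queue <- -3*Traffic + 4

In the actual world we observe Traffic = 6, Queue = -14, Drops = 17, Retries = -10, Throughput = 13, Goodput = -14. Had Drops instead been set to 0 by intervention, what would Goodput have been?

-48

The intervention breaks the incoming arrows to Drops: Drops <- -Traffic - 2*Queue - 5 no longer applies, and Drops = 0.
Queue = -3*Traffic + 4  [with Traffic=6]  = -14
Retries = 2*Queue + Drops + 1  [with Queue=-14, Drops=0]  = -27
Goodput = 2*Retries + 6  [with Retries=-27]  = -48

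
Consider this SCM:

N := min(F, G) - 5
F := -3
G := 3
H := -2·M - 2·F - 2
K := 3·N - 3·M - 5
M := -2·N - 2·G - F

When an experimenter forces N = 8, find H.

42

do(N=8) replaces the equation N := min(F, G) - 5 with the constant N = 8.
M = -2·N - 2·G - F  [with N=8, G=3, F=-3]  = -19
H = -2·M - 2·F - 2  [with M=-19, F=-3]  = 42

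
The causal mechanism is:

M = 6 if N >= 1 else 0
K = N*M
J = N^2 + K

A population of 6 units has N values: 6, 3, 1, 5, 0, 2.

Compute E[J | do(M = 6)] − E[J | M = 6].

Under do(M=6), M's equation is replaced by M=6 for every unit. Per-unit J: 72, 27, 7, 55, 0, 16. Mean = 29.5.
Observing M=6 restricts to units where M's equation naturally yields 6: N ∈ {6, 3, 1, 5, 2}. In that subpopulation J = 72, 27, 7, 55, 16, mean 35.4.
Difference = 29.5 − 35.4 = -5.9.

-5.9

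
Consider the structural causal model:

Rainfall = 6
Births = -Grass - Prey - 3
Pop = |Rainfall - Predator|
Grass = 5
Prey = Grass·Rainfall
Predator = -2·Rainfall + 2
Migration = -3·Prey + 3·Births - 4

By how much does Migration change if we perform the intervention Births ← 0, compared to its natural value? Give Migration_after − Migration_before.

114

The intervention breaks the incoming arrows to Births: Births = -Grass - Prey - 3 no longer applies, and Births = 0.
Prey = Grass·Rainfall  [with Grass=5, Rainfall=6]  = 30
Migration = -3·Prey + 3·Births - 4  [with Prey=30, Births=0]  = -94
Without intervention: Prey = Grass·Rainfall  [with Grass=5, Rainfall=6]  = 30; Births = -Grass - Prey - 3  [with Grass=5, Prey=30]  = -38; Migration = -3·Prey + 3·Births - 4  [with Prey=30, Births=-38]  = -208.
Change = -94 − (-208) = 114.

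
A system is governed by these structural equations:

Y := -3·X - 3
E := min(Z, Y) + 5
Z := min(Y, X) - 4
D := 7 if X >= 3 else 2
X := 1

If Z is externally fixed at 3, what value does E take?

do(Z=3) replaces the equation Z := min(Y, X) - 4 with the constant Z = 3.
Y = -3·X - 3  [with X=1]  = -6
E = min(Z, Y) + 5  [with Z=3, Y=-6]  = -1

-1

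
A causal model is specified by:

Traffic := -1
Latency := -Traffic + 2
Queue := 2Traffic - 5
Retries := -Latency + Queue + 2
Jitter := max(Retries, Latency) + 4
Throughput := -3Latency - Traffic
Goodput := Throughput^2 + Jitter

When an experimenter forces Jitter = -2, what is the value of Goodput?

62

Under do(Jitter=-2), the mechanism Jitter := max(Retries, Latency) + 4 is discarded; Jitter is fixed at -2.
Latency = -Traffic + 2  [with Traffic=-1]  = 3
Throughput = -3Latency - Traffic  [with Latency=3, Traffic=-1]  = -8
Goodput = Throughput^2 + Jitter  [with Throughput=-8, Jitter=-2]  = 62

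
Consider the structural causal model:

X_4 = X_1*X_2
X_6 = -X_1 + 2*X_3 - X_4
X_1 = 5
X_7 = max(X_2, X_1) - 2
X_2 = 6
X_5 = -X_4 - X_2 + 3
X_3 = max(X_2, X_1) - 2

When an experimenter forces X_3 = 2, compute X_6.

-31

The intervention breaks the incoming arrows to X_3: X_3 = max(X_2, X_1) - 2 no longer applies, and X_3 = 2.
X_4 = X_1*X_2  [with X_1=5, X_2=6]  = 30
X_6 = -X_1 + 2*X_3 - X_4  [with X_1=5, X_3=2, X_4=30]  = -31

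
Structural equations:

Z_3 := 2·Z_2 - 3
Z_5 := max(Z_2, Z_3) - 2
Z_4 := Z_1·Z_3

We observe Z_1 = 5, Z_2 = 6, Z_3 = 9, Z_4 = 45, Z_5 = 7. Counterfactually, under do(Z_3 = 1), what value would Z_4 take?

The intervention breaks the incoming arrows to Z_3: Z_3 := 2·Z_2 - 3 no longer applies, and Z_3 = 1.
Z_4 = Z_1·Z_3  [with Z_1=5, Z_3=1]  = 5

5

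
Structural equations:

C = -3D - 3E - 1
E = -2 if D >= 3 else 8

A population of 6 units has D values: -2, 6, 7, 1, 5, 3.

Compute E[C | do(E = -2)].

-5

do(E=-2) breaks E's dependence on D. With E=-2 fixed, C across the units is 11, -13, -16, 2, -10, -4, mean -5.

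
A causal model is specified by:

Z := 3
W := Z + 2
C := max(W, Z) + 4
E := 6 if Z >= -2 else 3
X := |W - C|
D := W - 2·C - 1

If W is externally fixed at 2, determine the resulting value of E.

Under do(W=2), the mechanism W := Z + 2 is discarded; W is fixed at 2.
Since E is not a descendant of the intervened variable, it is unaffected.
E = 6 if Z >= -2 else 3  [with Z=3]  = 6

6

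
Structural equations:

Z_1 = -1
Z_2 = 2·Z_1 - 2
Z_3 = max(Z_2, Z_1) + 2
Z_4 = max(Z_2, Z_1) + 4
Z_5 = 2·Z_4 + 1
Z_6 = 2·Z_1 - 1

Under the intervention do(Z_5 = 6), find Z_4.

3

The intervention breaks the incoming arrows to Z_5: Z_5 = 2·Z_4 + 1 no longer applies, and Z_5 = 6.
Since Z_4 is not a descendant of the intervened variable, it is unaffected.
Z_2 = 2·Z_1 - 2  [with Z_1=-1]  = -4
Z_4 = max(Z_2, Z_1) + 4  [with Z_2=-4, Z_1=-1]  = 3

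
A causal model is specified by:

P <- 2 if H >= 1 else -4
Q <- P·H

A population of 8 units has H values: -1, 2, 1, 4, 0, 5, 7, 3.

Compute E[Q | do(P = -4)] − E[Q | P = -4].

-12.5

The intervention sets P=-4 in all 8 units regardless of H. Recomputing Q per unit gives 4, -8, -4, -16, 0, -20, -28, -12; average -10.5.
E[Q|P=-4] averages over only the 2 units with P=-4 (H = -1, 0): Q = 4, 0, mean 2.
Difference = -10.5 − 2 = -12.5.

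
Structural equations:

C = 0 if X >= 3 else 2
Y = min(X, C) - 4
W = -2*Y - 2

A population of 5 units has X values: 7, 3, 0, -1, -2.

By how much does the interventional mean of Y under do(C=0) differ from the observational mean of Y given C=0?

-0.6

Every unit gets C=0 under the intervention. Y values become -4, -4, -4, -5, -6; E[Y|do(C=0)] = -4.6.
Observing C=0 restricts to units where C's equation naturally yields 0: X ∈ {7, 3}. In that subpopulation Y = -4, -4, mean -4.
Difference = -4.6 − (-4) = -0.6.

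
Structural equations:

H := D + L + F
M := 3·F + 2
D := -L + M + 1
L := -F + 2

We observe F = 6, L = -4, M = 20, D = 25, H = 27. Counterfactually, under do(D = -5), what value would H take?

-3

Intervening sets D = -5 and removes its equation (D := -L + M + 1).
L = -F + 2  [with F=6]  = -4
H = D + L + F  [with D=-5, L=-4, F=6]  = -3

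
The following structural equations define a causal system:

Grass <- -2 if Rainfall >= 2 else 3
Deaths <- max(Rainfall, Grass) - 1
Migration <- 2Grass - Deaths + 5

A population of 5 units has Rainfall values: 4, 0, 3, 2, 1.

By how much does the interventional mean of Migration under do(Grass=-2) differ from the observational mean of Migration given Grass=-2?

The intervention sets Grass=-2 in all 5 units regardless of Rainfall. Recomputing Migration per unit gives -2, 2, -1, 0, 1; average 0.
E[Migration|Grass=-2] averages over only the 3 units with Grass=-2 (Rainfall = 4, 3, 2): Migration = -2, -1, 0, mean -1.
Difference = 0 − (-1) = 1.

1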